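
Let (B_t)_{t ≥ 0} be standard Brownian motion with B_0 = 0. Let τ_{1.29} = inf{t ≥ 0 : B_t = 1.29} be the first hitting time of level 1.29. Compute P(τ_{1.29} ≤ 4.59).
P(τ_{1.29} ≤ 4.59) = 2(1 − Φ(1.29/√4.59)) = 2(1 − Φ(0.6021)) ≈ 0.5471

By the reflection principle for standard BM, P(τ_b ≤ t) = 2 · P(B_t ≥ b). Since B_t ~ N(0, t), P(B_t ≥ 1.29) = 1 − Φ(1.29/√t) = 1 − Φ(1.29/√4.59) = 1 − Φ(0.6021) ≈ 0.27355. Doubling: P(τ_{1.29} ≤ 4.59) ≈ 2 · 0.27355 = 0.54710 ≈ 0.5471.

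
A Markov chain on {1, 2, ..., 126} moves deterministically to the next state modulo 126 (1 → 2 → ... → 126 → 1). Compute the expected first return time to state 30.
E[T_30 | X_0 = 30] = 126

The chain cycles deterministically, so starting at state 30 it returns in exactly 126 steps. Equivalently, the stationary distribution is uniform π_j = 1/126 for every state j, so by Kac's formula E[T_30] = 1/π_30 = 126.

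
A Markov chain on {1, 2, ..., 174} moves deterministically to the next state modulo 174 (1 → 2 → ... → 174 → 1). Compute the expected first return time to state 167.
E[T_167 | X_0 = 167] = 174

The chain cycles deterministically, so starting at state 167 it returns in exactly 174 steps. Equivalently, the stationary distribution is uniform π_j = 1/174 for every state j, so by Kac's formula E[T_167] = 1/π_167 = 174.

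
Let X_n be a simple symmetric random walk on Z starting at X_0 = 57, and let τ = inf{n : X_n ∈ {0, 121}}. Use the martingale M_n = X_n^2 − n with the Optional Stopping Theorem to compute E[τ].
E[τ] = 3648

M_n = X_n^2 − n is a martingale (since E[X_{n+1}^2 | F_n] = X_n^2 + 1). By OST (τ has finite mean in a bounded region), E[M_τ] = E[M_0] = X_0^2 − 0 = 57^2 = 3249. Also E[M_τ] = E[X_τ^2] − E[τ]. The walk exits at 0 or 121, with P(hit 121 first) = 57/121, so E[X_τ^2] = 121^2 · 57/121 + 0 = 6897. Thus E[τ] = E[X_τ^2] − E[M_τ] = 6897 − 3249 = 3648 = 57(121 − 57) = 3648.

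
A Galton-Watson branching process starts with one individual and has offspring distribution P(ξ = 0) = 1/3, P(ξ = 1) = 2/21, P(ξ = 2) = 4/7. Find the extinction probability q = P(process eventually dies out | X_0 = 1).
q = 7/12

The pgf is f(s) = 1/3 + 2/21·s + 4/7·s². The extinction probability q is the smallest fixed point of f in [0, 1]. Setting s = f(s):
  4/7·s² + (2/21 − 1)·s + 1/3 = 0
  4/7·s² − (1/3 + 4/7)·s + 1/3 = 0
which factors as (s − 1)·(4/7·s − 1/3) = 0, giving roots s = 1 and s = (1/3)/(4/7) = 7/12.
Mean offspring μ = 2/21 + 2·4/7 = 26/21 > 1 (supercritical), so q < 1. The extinction probability is the smaller root: q = (1/3)/(4/7) = 7/12.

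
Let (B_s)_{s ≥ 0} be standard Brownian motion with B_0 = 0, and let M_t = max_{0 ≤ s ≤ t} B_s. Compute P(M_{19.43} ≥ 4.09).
P(M_{19.43} ≥ 4.09) = 2·P(B_{19.43} ≥ 4.09) = 2(1 − Φ(4.09/√19.43)) ≈ 0.3535

By the reflection principle for Brownian motion, P(M_t ≥ a) = 2 · P(B_t ≥ a) for a ≥ 0. Since B_t ~ N(0, t), P(B_t ≥ 4.09) = 1 − Φ(4.09/√t) = 1 − Φ(4.09/√19.43) = 1 − Φ(0.9279). So
  P(M_{19.43} ≥ 4.09) = 2(1 − Φ(0.9279)) ≈ 0.3535.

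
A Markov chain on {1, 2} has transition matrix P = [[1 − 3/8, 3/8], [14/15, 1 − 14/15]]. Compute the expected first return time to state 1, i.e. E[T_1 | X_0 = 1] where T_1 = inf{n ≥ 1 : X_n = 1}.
E[T_1 | X_0 = 1] = 1/π_1 = 157/112

For an irreducible recurrent Markov chain with stationary distribution π, E[T_i | X_0 = i] = 1/π_i (Kac's formula). Here π_1 = (14/15)/(3/8 + 14/15) = (14/15)/(157/120) = 112/157, so E[T_1 | X_0 = 1] = 1/π_1 = (3/8 + 14/15)/(14/15) = (157/120)/(14/15) = 157/112.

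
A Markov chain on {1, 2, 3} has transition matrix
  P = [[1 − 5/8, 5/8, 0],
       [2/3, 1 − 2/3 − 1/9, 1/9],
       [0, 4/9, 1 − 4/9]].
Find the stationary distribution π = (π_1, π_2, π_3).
π = (64/139, 60/139, 15/139)

This is a birth-death chain on three states, which satisfies detailed balance: π_1 · P_{12} = π_2 · P_{21} and π_2 · P_{23} = π_3 · P_{32}.
From π_1 · 5/8 = π_2 · 2/3: π_2/π_1 = (5/8)/(2/3) = 15/16.
From π_2 · 1/9 = π_3 · 4/9: π_3/π_2 = (1/9)/(4/9) = 1/4.
Take π_1 proportional to 1; then unnormalized π = (1, 15/16, 15/64). Normalize by dividing by the sum 139/64:
  π = (64/139, 60/139, 15/139).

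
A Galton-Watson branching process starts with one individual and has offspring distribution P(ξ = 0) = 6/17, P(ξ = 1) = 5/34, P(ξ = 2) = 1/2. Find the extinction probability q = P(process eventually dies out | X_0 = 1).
q = 12/17

The pgf is f(s) = 6/17 + 5/34·s + 1/2·s². The extinction probability q is the smallest fixed point of f in [0, 1]. Setting s = f(s):
  1/2·s² + (5/34 − 1)·s + 6/17 = 0
  1/2·s² − (6/17 + 1/2)·s + 6/17 = 0
which factors as (s − 1)·(1/2·s − 6/17) = 0, giving roots s = 1 and s = (6/17)/(1/2) = 12/17.
Mean offspring μ = 5/34 + 2·1/2 = 39/34 > 1 (supercritical), so q < 1. The extinction probability is the smaller root: q = (6/17)/(1/2) = 12/17.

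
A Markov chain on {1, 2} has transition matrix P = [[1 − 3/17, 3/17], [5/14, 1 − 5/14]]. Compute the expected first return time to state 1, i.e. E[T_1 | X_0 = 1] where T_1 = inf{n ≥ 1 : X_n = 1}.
E[T_1 | X_0 = 1] = 1/π_1 = 127/85

For an irreducible recurrent Markov chain with stationary distribution π, E[T_i | X_0 = i] = 1/π_i (Kac's formula). Here π_1 = (5/14)/(3/17 + 5/14) = (5/14)/(127/238) = 85/127, so E[T_1 | X_0 = 1] = 1/π_1 = (3/17 + 5/14)/(5/14) = (127/238)/(5/14) = 127/85.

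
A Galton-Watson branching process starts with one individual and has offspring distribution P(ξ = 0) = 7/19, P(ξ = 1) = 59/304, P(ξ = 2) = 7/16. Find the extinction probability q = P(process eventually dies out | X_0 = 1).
q = 16/19

The pgf is f(s) = 7/19 + 59/304·s + 7/16·s². The extinction probability q is the smallest fixed point of f in [0, 1]. Setting s = f(s):
  7/16·s² + (59/304 − 1)·s + 7/19 = 0
  7/16·s² − (7/19 + 7/16)·s + 7/19 = 0
which factors as (s − 1)·(7/16·s − 7/19) = 0, giving roots s = 1 and s = (7/19)/(7/16) = 16/19.
Mean offspring μ = 59/304 + 2·7/16 = 325/304 > 1 (supercritical), so q < 1. The extinction probability is the smaller root: q = (7/19)/(7/16) = 16/19.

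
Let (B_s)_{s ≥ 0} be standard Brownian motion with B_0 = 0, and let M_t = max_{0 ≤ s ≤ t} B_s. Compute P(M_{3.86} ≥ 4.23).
P(M_{3.86} ≥ 4.23) = 2·P(B_{3.86} ≥ 4.23) = 2(1 − Φ(4.23/√3.86)) ≈ 0.0313

By the reflection principle for Brownian motion, P(M_t ≥ a) = 2 · P(B_t ≥ a) for a ≥ 0. Since B_t ~ N(0, t), P(B_t ≥ 4.23) = 1 − Φ(4.23/√t) = 1 − Φ(4.23/√3.86) = 1 − Φ(2.1530). So
  P(M_{3.86} ≥ 4.23) = 2(1 − Φ(2.1530)) ≈ 0.0313.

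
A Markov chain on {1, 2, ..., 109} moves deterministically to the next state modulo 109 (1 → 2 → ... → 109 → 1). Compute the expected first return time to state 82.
E[T_82 | X_0 = 82] = 109

The chain cycles deterministically, so starting at state 82 it returns in exactly 109 steps. Equivalently, the stationary distribution is uniform π_j = 1/109 for every state j, so by Kac's formula E[T_82] = 1/π_82 = 109.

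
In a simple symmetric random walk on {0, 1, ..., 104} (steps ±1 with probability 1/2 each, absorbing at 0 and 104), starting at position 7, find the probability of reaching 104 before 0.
P(hit 104 before 0) = 7/104

Let u_k = P(hit 104 before 0 | start at k). Then u_0 = 0, u_104 = 1, and u_k = u_{k-1}/2 + u_{k+1}/2 for 1 ≤ k ≤ 103. This harmonic recurrence is solved by u_k = k/104, giving u_7 = 7/104.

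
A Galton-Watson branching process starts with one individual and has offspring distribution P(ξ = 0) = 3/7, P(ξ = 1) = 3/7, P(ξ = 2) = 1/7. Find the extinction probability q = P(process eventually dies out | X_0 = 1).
q = 1

Mean offspring μ = 0·3/7 + 1·3/7 + 2·1/7 = 5/7 ≤ 1. For μ ≤ 1 with offspring not concentrated at 1, the Galton-Watson process goes extinct almost surely, so q = 1.
(Algebraic check: The pgf is f(s) = 3/7 + 3/7·s + 1/7·s². The extinction probability q is the smallest fixed point of f in [0, 1]. Setting s = f(s):
  1/7·s² + (3/7 − 1)·s + 3/7 = 0
  1/7·s² − (3/7 + 1/7)·s + 3/7 = 0
which factors as (s − 1)·(1/7·s − 3/7) = 0, giving roots s = 1 and s = (3/7)/(1/7) = 3. Since 3 ≥ 1, the smallest root in [0, 1] is s = 1.)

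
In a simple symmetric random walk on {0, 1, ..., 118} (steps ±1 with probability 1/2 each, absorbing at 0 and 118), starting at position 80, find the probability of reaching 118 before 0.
P(hit 118 before 0) = 80/118 = 40/59

Let u_k = P(hit 118 before 0 | start at k). Then u_0 = 0, u_118 = 1, and u_k = u_{k-1}/2 + u_{k+1}/2 for 1 ≤ k ≤ 117. This harmonic recurrence is solved by u_k = k/118, giving u_80 = 80/118 = 40/59.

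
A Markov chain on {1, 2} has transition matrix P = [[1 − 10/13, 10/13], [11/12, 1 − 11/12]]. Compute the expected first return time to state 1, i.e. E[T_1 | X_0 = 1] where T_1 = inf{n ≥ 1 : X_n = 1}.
E[T_1 | X_0 = 1] = 1/π_1 = 263/143

For an irreducible recurrent Markov chain with stationary distribution π, E[T_i | X_0 = i] = 1/π_i (Kac's formula). Here π_1 = (11/12)/(10/13 + 11/12) = (11/12)/(263/156) = 143/263, so E[T_1 | X_0 = 1] = 1/π_1 = (10/13 + 11/12)/(11/12) = (263/156)/(11/12) = 263/143.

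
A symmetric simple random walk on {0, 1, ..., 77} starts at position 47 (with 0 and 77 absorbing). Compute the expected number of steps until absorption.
E[τ | X_0 = 47] = 1410

Let v_k = E[τ | X_0 = k]. Boundary: v_0 = v_77 = 0. Recurrence: v_k = 1 + (v_{k-1} + v_{k+1})/2 for 1 ≤ k ≤ 76. The particular solution to v_k − (v_{k-1} + v_{k+1})/2 = 1 is v_k = −k^2. Adding homogeneous solution A + B k and matching boundaries gives v_k = k (77 − k). Substituting k = 47: v_47 = 47 · 30 = 1410.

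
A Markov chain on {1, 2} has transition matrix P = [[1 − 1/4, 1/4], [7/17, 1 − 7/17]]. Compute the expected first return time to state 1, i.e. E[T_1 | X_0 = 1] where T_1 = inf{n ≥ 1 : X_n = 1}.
E[T_1 | X_0 = 1] = 1/π_1 = 45/28

For an irreducible recurrent Markov chain with stationary distribution π, E[T_i | X_0 = i] = 1/π_i (Kac's formula). Here π_1 = (7/17)/(1/4 + 7/17) = (7/17)/(45/68) = 28/45, so E[T_1 | X_0 = 1] = 1/π_1 = (1/4 + 7/17)/(7/17) = (45/68)/(7/17) = 45/28.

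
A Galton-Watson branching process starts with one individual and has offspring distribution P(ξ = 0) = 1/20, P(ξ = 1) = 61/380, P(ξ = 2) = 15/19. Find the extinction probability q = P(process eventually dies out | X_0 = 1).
q = 19/300

The pgf is f(s) = 1/20 + 61/380·s + 15/19·s². The extinction probability q is the smallest fixed point of f in [0, 1]. Setting s = f(s):
  15/19·s² + (61/380 − 1)·s + 1/20 = 0
  15/19·s² − (1/20 + 15/19)·s + 1/20 = 0
which factors as (s − 1)·(15/19·s − 1/20) = 0, giving roots s = 1 and s = (1/20)/(15/19) = 19/300.
Mean offspring μ = 61/380 + 2·15/19 = 661/380 > 1 (supercritical), so q < 1. The extinction probability is the smaller root: q = (1/20)/(15/19) = 19/300.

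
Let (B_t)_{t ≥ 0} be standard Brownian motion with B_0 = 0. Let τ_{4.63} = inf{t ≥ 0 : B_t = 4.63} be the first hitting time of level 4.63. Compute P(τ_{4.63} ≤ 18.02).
P(τ_{4.63} ≤ 18.02) = 2(1 − Φ(4.63/√18.02)) = 2(1 − Φ(1.0907)) ≈ 0.2754

By the reflection principle for standard BM, P(τ_b ≤ t) = 2 · P(B_t ≥ b). Since B_t ~ N(0, t), P(B_t ≥ 4.63) = 1 − Φ(4.63/√t) = 1 − Φ(4.63/√18.02) = 1 − Φ(1.0907) ≈ 0.13770. Doubling: P(τ_{4.63} ≤ 18.02) ≈ 2 · 0.13770 = 0.27540 ≈ 0.2754.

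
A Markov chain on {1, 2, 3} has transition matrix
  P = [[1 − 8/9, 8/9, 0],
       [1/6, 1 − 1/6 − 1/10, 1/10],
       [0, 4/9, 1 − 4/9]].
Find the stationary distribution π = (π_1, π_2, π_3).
π = (15/113, 80/113, 18/113)

This is a birth-death chain on three states, which satisfies detailed balance: π_1 · P_{12} = π_2 · P_{21} and π_2 · P_{23} = π_3 · P_{32}.
From π_1 · 8/9 = π_2 · 1/6: π_2/π_1 = (8/9)/(1/6) = 16/3.
From π_2 · 1/10 = π_3 · 4/9: π_3/π_2 = (1/10)/(4/9) = 9/40.
Take π_1 proportional to 1; then unnormalized π = (1, 16/3, 6/5). Normalize by dividing by the sum 113/15:
  π = (15/113, 80/113, 18/113).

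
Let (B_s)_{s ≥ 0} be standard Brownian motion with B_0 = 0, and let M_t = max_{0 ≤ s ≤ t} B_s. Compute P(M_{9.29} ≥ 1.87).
P(M_{9.29} ≥ 1.87) = 2·P(B_{9.29} ≥ 1.87) = 2(1 − Φ(1.87/√9.29)) ≈ 0.5395

By the reflection principle for Brownian motion, P(M_t ≥ a) = 2 · P(B_t ≥ a) for a ≥ 0. Since B_t ~ N(0, t), P(B_t ≥ 1.87) = 1 − Φ(1.87/√t) = 1 − Φ(1.87/√9.29) = 1 − Φ(0.6135). So
  P(M_{9.29} ≥ 1.87) = 2(1 − Φ(0.6135)) ≈ 0.5395.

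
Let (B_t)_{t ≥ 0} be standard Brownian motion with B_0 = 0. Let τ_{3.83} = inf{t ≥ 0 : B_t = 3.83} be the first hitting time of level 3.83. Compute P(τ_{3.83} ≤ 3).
P(τ_{3.83} ≤ 3) = 2(1 − Φ(3.83/√3)) = 2(1 − Φ(2.2113)) ≈ 0.0270

By the reflection principle for standard BM, P(τ_b ≤ t) = 2 · P(B_t ≥ b). Since B_t ~ N(0, t), P(B_t ≥ 3.83) = 1 − Φ(3.83/√t) = 1 − Φ(3.83/√3) = 1 − Φ(2.2113) ≈ 0.01351. Doubling: P(τ_{3.83} ≤ 3) ≈ 2 · 0.01351 = 0.02702 ≈ 0.0270.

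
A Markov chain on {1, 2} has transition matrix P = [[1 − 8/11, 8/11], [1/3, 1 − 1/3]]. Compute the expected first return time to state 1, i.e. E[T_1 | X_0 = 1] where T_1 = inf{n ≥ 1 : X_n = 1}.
E[T_1 | X_0 = 1] = 1/π_1 = 35/11

For an irreducible recurrent Markov chain with stationary distribution π, E[T_i | X_0 = i] = 1/π_i (Kac's formula). Here π_1 = (1/3)/(8/11 + 1/3) = (1/3)/(35/33) = 11/35, so E[T_1 | X_0 = 1] = 1/π_1 = (8/11 + 1/3)/(1/3) = (35/33)/(1/3) = 35/11.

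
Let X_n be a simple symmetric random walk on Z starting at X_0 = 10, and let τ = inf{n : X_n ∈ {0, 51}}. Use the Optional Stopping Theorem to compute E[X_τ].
E[X_τ] = 10

X_n is a martingale and τ is a bounded-mean stopping time (indeed τ is finite a.s. with bounded expectation since the walk is in a bounded region). By the OST, E[X_τ] = E[X_0] = 10. Equivalently: E[X_τ] = 51 · P(hit 51 first) + 0 · P(hit 0 first) = 51 · (10/51) = 10.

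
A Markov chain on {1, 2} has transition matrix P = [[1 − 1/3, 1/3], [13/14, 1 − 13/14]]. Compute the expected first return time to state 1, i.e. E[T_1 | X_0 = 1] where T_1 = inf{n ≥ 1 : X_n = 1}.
E[T_1 | X_0 = 1] = 1/π_1 = 53/39

For an irreducible recurrent Markov chain with stationary distribution π, E[T_i | X_0 = i] = 1/π_i (Kac's formula). Here π_1 = (13/14)/(1/3 + 13/14) = (13/14)/(53/42) = 39/53, so E[T_1 | X_0 = 1] = 1/π_1 = (1/3 + 13/14)/(13/14) = (53/42)/(13/14) = 53/39.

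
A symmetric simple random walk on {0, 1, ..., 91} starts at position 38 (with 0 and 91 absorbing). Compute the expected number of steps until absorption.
E[τ | X_0 = 38] = 2014

Let v_k = E[τ | X_0 = k]. Boundary: v_0 = v_91 = 0. Recurrence: v_k = 1 + (v_{k-1} + v_{k+1})/2 for 1 ≤ k ≤ 90. The particular solution to v_k − (v_{k-1} + v_{k+1})/2 = 1 is v_k = −k^2. Adding homogeneous solution A + B k and matching boundaries gives v_k = k (91 − k). Substituting k = 38: v_38 = 38 · 53 = 2014.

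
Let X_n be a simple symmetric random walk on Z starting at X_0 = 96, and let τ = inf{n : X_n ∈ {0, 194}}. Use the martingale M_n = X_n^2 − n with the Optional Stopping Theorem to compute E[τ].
E[τ] = 9408

M_n = X_n^2 − n is a martingale (since E[X_{n+1}^2 | F_n] = X_n^2 + 1). By OST (τ has finite mean in a bounded region), E[M_τ] = E[M_0] = X_0^2 − 0 = 96^2 = 9216. Also E[M_τ] = E[X_τ^2] − E[τ]. The walk exits at 0 or 194, with P(hit 194 first) = 96/194, so E[X_τ^2] = 194^2 · 96/194 + 0 = 18624. Thus E[τ] = E[X_τ^2] − E[M_τ] = 18624 − 9216 = 9408 = 96(194 − 96) = 9408.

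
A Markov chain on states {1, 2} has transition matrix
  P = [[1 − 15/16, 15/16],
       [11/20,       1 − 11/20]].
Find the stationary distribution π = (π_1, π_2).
π_1 = 44/119, π_2 = 75/119

Solve πP = π with π_1 + π_2 = 1. From πP = π: π_1 · (1 − 15/16) + π_2 · 11/20 = π_1 ⇒ π_2 · 11/20 = π_1 · 15/16 ⇒ π_2/π_1 = (15/16)/(11/20) = 75/44. Together with π_1 + π_2 = 1:
  π_1 = (11/20)/(15/16 + 11/20) = (11/20)/(119/80) = 44/119,
  π_2 = (15/16)/(15/16 + 11/20) = (15/16)/(119/80) = 75/119.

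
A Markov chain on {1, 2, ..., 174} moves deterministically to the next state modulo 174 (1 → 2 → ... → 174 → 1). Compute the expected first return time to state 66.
E[T_66 | X_0 = 66] = 174

The chain cycles deterministically, so starting at state 66 it returns in exactly 174 steps. Equivalently, the stationary distribution is uniform π_j = 1/174 for every state j, so by Kac's formula E[T_66] = 1/π_66 = 174.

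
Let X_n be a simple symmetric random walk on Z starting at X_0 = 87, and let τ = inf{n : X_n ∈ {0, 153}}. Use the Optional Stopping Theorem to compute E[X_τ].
E[X_τ] = 87

X_n is a martingale and τ is a bounded-mean stopping time (indeed τ is finite a.s. with bounded expectation since the walk is in a bounded region). By the OST, E[X_τ] = E[X_0] = 87. Equivalently: E[X_τ] = 153 · P(hit 153 first) + 0 · P(hit 0 first) = 153 · (87/153) = 87.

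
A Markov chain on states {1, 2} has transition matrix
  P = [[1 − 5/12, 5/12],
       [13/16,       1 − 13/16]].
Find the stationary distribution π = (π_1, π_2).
π_1 = 39/59, π_2 = 20/59

Solve πP = π with π_1 + π_2 = 1. From πP = π: π_1 · (1 − 5/12) + π_2 · 13/16 = π_1 ⇒ π_2 · 13/16 = π_1 · 5/12 ⇒ π_2/π_1 = (5/12)/(13/16) = 20/39. Together with π_1 + π_2 = 1:
  π_1 = (13/16)/(5/12 + 13/16) = (13/16)/(59/48) = 39/59,
  π_2 = (5/12)/(5/12 + 13/16) = (5/12)/(59/48) = 20/59.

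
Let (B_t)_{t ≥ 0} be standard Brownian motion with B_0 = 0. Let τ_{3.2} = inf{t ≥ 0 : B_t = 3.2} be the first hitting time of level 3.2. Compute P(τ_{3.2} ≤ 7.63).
P(τ_{3.2} ≤ 7.63) = 2(1 − Φ(3.2/√7.63)) = 2(1 − Φ(1.1585)) ≈ 0.2467

By the reflection principle for standard BM, P(τ_b ≤ t) = 2 · P(B_t ≥ b). Since B_t ~ N(0, t), P(B_t ≥ 3.2) = 1 − Φ(3.2/√t) = 1 − Φ(3.2/√7.63) = 1 − Φ(1.1585) ≈ 0.12333. Doubling: P(τ_{3.2} ≤ 7.63) ≈ 2 · 0.12333 = 0.24666 ≈ 0.2467.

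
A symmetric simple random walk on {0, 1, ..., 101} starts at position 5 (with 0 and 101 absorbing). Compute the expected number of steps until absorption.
E[τ | X_0 = 5] = 480

Let v_k = E[τ | X_0 = k]. Boundary: v_0 = v_101 = 0. Recurrence: v_k = 1 + (v_{k-1} + v_{k+1})/2 for 1 ≤ k ≤ 100. The particular solution to v_k − (v_{k-1} + v_{k+1})/2 = 1 is v_k = −k^2. Adding homogeneous solution A + B k and matching boundaries gives v_k = k (101 − k). Substituting k = 5: v_5 = 5 · 96 = 480.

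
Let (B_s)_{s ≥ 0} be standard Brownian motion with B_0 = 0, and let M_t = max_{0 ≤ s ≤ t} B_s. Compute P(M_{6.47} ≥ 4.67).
P(M_{6.47} ≥ 4.67) = 2·P(B_{6.47} ≥ 4.67) = 2(1 − Φ(4.67/√6.47)) ≈ 0.0664

By the reflection principle for Brownian motion, P(M_t ≥ a) = 2 · P(B_t ≥ a) for a ≥ 0. Since B_t ~ N(0, t), P(B_t ≥ 4.67) = 1 − Φ(4.67/√t) = 1 − Φ(4.67/√6.47) = 1 − Φ(1.8360). So
  P(M_{6.47} ≥ 4.67) = 2(1 − Φ(1.8360)) ≈ 0.0664.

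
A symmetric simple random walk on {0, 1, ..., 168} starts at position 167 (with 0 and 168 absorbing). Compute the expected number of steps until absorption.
E[τ | X_0 = 167] = 167

Let v_k = E[τ | X_0 = k]. Boundary: v_0 = v_168 = 0. Recurrence: v_k = 1 + (v_{k-1} + v_{k+1})/2 for 1 ≤ k ≤ 167. The particular solution to v_k − (v_{k-1} + v_{k+1})/2 = 1 is v_k = −k^2. Adding homogeneous solution A + B k and matching boundaries gives v_k = k (168 − k). Substituting k = 167: v_167 = 167 · 1 = 167.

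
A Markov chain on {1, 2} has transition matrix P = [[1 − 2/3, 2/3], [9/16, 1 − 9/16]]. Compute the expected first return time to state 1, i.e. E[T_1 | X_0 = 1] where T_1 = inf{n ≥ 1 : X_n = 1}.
E[T_1 | X_0 = 1] = 1/π_1 = 59/27

For an irreducible recurrent Markov chain with stationary distribution π, E[T_i | X_0 = i] = 1/π_i (Kac's formula). Here π_1 = (9/16)/(2/3 + 9/16) = (9/16)/(59/48) = 27/59, so E[T_1 | X_0 = 1] = 1/π_1 = (2/3 + 9/16)/(9/16) = (59/48)/(9/16) = 59/27.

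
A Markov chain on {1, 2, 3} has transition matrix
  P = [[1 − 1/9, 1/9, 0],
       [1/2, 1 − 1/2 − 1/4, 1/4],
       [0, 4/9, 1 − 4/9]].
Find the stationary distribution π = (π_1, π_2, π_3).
π = (72/97, 16/97, 9/97)

This is a birth-death chain on three states, which satisfies detailed balance: π_1 · P_{12} = π_2 · P_{21} and π_2 · P_{23} = π_3 · P_{32}.
From π_1 · 1/9 = π_2 · 1/2: π_2/π_1 = (1/9)/(1/2) = 2/9.
From π_2 · 1/4 = π_3 · 4/9: π_3/π_2 = (1/4)/(4/9) = 9/16.
Take π_1 proportional to 1; then unnormalized π = (1, 2/9, 1/8). Normalize by dividing by the sum 97/72:
  π = (72/97, 16/97, 9/97).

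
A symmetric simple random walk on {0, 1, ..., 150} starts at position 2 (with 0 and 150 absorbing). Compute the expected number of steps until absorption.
E[τ | X_0 = 2] = 296

Let v_k = E[τ | X_0 = k]. Boundary: v_0 = v_150 = 0. Recurrence: v_k = 1 + (v_{k-1} + v_{k+1})/2 for 1 ≤ k ≤ 149. The particular solution to v_k − (v_{k-1} + v_{k+1})/2 = 1 is v_k = −k^2. Adding homogeneous solution A + B k and matching boundaries gives v_k = k (150 − k). Substituting k = 2: v_2 = 2 · 148 = 296.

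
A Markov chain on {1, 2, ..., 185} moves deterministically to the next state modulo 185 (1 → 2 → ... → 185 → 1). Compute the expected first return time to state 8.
E[T_8 | X_0 = 8] = 185

The chain cycles deterministically, so starting at state 8 it returns in exactly 185 steps. Equivalently, the stationary distribution is uniform π_j = 1/185 for every state j, so by Kac's formula E[T_8] = 1/π_8 = 185.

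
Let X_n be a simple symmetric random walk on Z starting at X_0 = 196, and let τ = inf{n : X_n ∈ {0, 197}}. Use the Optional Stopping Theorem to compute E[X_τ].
E[X_τ] = 196

X_n is a martingale and τ is a bounded-mean stopping time (indeed τ is finite a.s. with bounded expectation since the walk is in a bounded region). By the OST, E[X_τ] = E[X_0] = 196. Equivalently: E[X_τ] = 197 · P(hit 197 first) + 0 · P(hit 0 first) = 197 · (196/197) = 196.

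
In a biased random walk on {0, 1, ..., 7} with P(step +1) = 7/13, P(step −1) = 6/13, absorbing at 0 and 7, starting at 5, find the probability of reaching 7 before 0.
P(hit 7 before 0) = (1 − (6/7)^5) / (1 − (6/7)^7) = 442519/543607

Let u_k denote P(reach 7 before 0 | start at k). Boundary: u_0 = 0, u_7 = 1. Recurrence: u_k = 7/13·u_{k+1} + 6/13·u_{k-1} for 1 ≤ k ≤ 6. Try u_k = A + B·r^k with r = q/p = (6/13)/(7/13) = 6/7. Substitution satisfies the recurrence; boundary conditions give:
  u_k = (1 − r^k) / (1 − r^N) = (1 − (6/7)^5) / (1 − (6/7)^7) = 442519/543607.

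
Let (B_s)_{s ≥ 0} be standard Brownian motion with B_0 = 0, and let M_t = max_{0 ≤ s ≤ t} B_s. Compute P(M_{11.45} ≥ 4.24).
P(M_{11.45} ≥ 4.24) = 2·P(B_{11.45} ≥ 4.24) = 2(1 − Φ(4.24/√11.45)) ≈ 0.2102

By the reflection principle for Brownian motion, P(M_t ≥ a) = 2 · P(B_t ≥ a) for a ≥ 0. Since B_t ~ N(0, t), P(B_t ≥ 4.24) = 1 − Φ(4.24/√t) = 1 − Φ(4.24/√11.45) = 1 − Φ(1.2530). So
  P(M_{11.45} ≥ 4.24) = 2(1 − Φ(1.2530)) ≈ 0.2102.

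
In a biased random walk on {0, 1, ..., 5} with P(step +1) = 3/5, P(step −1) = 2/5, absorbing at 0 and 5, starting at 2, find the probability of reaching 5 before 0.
P(hit 5 before 0) = (1 − (2/3)^2) / (1 − (2/3)^5) = 135/211

Let u_k denote P(reach 5 before 0 | start at k). Boundary: u_0 = 0, u_5 = 1. Recurrence: u_k = 3/5·u_{k+1} + 2/5·u_{k-1} for 1 ≤ k ≤ 4. Try u_k = A + B·r^k with r = q/p = (2/5)/(3/5) = 2/3. Substitution satisfies the recurrence; boundary conditions give:
  u_k = (1 − r^k) / (1 − r^N) = (1 − (2/3)^2) / (1 − (2/3)^5) = 135/211.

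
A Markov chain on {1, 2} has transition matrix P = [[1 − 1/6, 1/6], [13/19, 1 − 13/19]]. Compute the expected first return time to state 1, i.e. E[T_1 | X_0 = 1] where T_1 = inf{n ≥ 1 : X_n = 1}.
E[T_1 | X_0 = 1] = 1/π_1 = 97/78

For an irreducible recurrent Markov chain with stationary distribution π, E[T_i | X_0 = i] = 1/π_i (Kac's formula). Here π_1 = (13/19)/(1/6 + 13/19) = (13/19)/(97/114) = 78/97, so E[T_1 | X_0 = 1] = 1/π_1 = (1/6 + 13/19)/(13/19) = (97/114)/(13/19) = 97/78.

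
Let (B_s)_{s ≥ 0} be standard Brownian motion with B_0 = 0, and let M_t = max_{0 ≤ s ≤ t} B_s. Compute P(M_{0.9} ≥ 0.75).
P(M_{0.9} ≥ 0.75) = 2·P(B_{0.9} ≥ 0.75) = 2(1 − Φ(0.75/√0.9)) ≈ 0.4292

By the reflection principle for Brownian motion, P(M_t ≥ a) = 2 · P(B_t ≥ a) for a ≥ 0. Since B_t ~ N(0, t), P(B_t ≥ 0.75) = 1 − Φ(0.75/√t) = 1 − Φ(0.75/√0.9) = 1 − Φ(0.7906). So
  P(M_{0.9} ≥ 0.75) = 2(1 − Φ(0.7906)) ≈ 0.4292.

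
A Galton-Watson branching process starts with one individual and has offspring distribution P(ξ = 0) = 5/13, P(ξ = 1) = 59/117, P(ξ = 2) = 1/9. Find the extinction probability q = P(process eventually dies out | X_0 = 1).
q = 1

Mean offspring μ = 0·5/13 + 1·59/117 + 2·1/9 = 85/117 ≤ 1. For μ ≤ 1 with offspring not concentrated at 1, the Galton-Watson process goes extinct almost surely, so q = 1.
(Algebraic check: The pgf is f(s) = 5/13 + 59/117·s + 1/9·s². The extinction probability q is the smallest fixed point of f in [0, 1]. Setting s = f(s):
  1/9·s² + (59/117 − 1)·s + 5/13 = 0
  1/9·s² − (5/13 + 1/9)·s + 5/13 = 0
which factors as (s − 1)·(1/9·s − 5/13) = 0, giving roots s = 1 and s = (5/13)/(1/9) = 45/13. Since 45/13 ≥ 1, the smallest root in [0, 1] is s = 1.)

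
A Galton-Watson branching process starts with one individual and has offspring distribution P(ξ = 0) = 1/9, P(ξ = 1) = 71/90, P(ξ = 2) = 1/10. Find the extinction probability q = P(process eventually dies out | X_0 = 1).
q = 1

Mean offspring μ = 0·1/9 + 1·71/90 + 2·1/10 = 89/90 ≤ 1. For μ ≤ 1 with offspring not concentrated at 1, the Galton-Watson process goes extinct almost surely, so q = 1.
(Algebraic check: The pgf is f(s) = 1/9 + 71/90·s + 1/10·s². The extinction probability q is the smallest fixed point of f in [0, 1]. Setting s = f(s):
  1/10·s² + (71/90 − 1)·s + 1/9 = 0
  1/10·s² − (1/9 + 1/10)·s + 1/9 = 0
which factors as (s − 1)·(1/10·s − 1/9) = 0, giving roots s = 1 and s = (1/9)/(1/10) = 10/9. Since 10/9 ≥ 1, the smallest root in [0, 1] is s = 1.)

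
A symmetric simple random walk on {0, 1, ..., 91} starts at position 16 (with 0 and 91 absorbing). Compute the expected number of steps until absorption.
E[τ | X_0 = 16] = 1200

Let v_k = E[τ | X_0 = k]. Boundary: v_0 = v_91 = 0. Recurrence: v_k = 1 + (v_{k-1} + v_{k+1})/2 for 1 ≤ k ≤ 90. The particular solution to v_k − (v_{k-1} + v_{k+1})/2 = 1 is v_k = −k^2. Adding homogeneous solution A + B k and matching boundaries gives v_k = k (91 − k). Substituting k = 16: v_16 = 16 · 75 = 1200.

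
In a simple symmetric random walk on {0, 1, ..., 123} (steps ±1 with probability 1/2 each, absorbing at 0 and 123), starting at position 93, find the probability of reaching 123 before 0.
P(hit 123 before 0) = 93/123 = 31/41

Let u_k = P(hit 123 before 0 | start at k). Then u_0 = 0, u_123 = 1, and u_k = u_{k-1}/2 + u_{k+1}/2 for 1 ≤ k ≤ 122. This harmonic recurrence is solved by u_k = k/123, giving u_93 = 93/123 = 31/41.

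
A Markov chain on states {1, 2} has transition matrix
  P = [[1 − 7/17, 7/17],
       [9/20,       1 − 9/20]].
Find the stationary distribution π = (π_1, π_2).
π_1 = 153/293, π_2 = 140/293

Solve πP = π with π_1 + π_2 = 1. From πP = π: π_1 · (1 − 7/17) + π_2 · 9/20 = π_1 ⇒ π_2 · 9/20 = π_1 · 7/17 ⇒ π_2/π_1 = (7/17)/(9/20) = 140/153. Together with π_1 + π_2 = 1:
  π_1 = (9/20)/(7/17 + 9/20) = (9/20)/(293/340) = 153/293,
  π_2 = (7/17)/(7/17 + 9/20) = (7/17)/(293/340) = 140/293.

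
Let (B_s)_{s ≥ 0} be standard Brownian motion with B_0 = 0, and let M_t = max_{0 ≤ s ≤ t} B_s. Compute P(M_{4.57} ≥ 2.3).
P(M_{4.57} ≥ 2.3) = 2·P(B_{4.57} ≥ 2.3) = 2(1 − Φ(2.3/√4.57)) ≈ 0.2820

By the reflection principle for Brownian motion, P(M_t ≥ a) = 2 · P(B_t ≥ a) for a ≥ 0. Since B_t ~ N(0, t), P(B_t ≥ 2.3) = 1 − Φ(2.3/√t) = 1 − Φ(2.3/√4.57) = 1 − Φ(1.0759). So
  P(M_{4.57} ≥ 2.3) = 2(1 − Φ(1.0759)) ≈ 0.2820.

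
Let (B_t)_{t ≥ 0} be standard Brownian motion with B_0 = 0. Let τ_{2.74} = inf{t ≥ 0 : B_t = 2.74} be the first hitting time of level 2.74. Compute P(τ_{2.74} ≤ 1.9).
P(τ_{2.74} ≤ 1.9) = 2(1 − Φ(2.74/√1.9)) = 2(1 − Φ(1.9878)) ≈ 0.0468

By the reflection principle for standard BM, P(τ_b ≤ t) = 2 · P(B_t ≥ b). Since B_t ~ N(0, t), P(B_t ≥ 2.74) = 1 − Φ(2.74/√t) = 1 − Φ(2.74/√1.9) = 1 − Φ(1.9878) ≈ 0.02342. Doubling: P(τ_{2.74} ≤ 1.9) ≈ 2 · 0.02342 = 0.04684 ≈ 0.0468.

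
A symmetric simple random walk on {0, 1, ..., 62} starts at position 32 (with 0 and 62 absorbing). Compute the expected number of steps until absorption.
E[τ | X_0 = 32] = 960

Let v_k = E[τ | X_0 = k]. Boundary: v_0 = v_62 = 0. Recurrence: v_k = 1 + (v_{k-1} + v_{k+1})/2 for 1 ≤ k ≤ 61. The particular solution to v_k − (v_{k-1} + v_{k+1})/2 = 1 is v_k = −k^2. Adding homogeneous solution A + B k and matching boundaries gives v_k = k (62 − k). Substituting k = 32: v_32 = 32 · 30 = 960.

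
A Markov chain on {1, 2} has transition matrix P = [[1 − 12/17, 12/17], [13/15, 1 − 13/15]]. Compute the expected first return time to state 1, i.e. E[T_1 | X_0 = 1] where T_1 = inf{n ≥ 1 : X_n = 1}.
E[T_1 | X_0 = 1] = 1/π_1 = 401/221

For an irreducible recurrent Markov chain with stationary distribution π, E[T_i | X_0 = i] = 1/π_i (Kac's formula). Here π_1 = (13/15)/(12/17 + 13/15) = (13/15)/(401/255) = 221/401, so E[T_1 | X_0 = 1] = 1/π_1 = (12/17 + 13/15)/(13/15) = (401/255)/(13/15) = 401/221.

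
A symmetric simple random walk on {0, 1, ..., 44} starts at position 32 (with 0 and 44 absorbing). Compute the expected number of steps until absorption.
E[τ | X_0 = 32] = 384

Let v_k = E[τ | X_0 = k]. Boundary: v_0 = v_44 = 0. Recurrence: v_k = 1 + (v_{k-1} + v_{k+1})/2 for 1 ≤ k ≤ 43. The particular solution to v_k − (v_{k-1} + v_{k+1})/2 = 1 is v_k = −k^2. Adding homogeneous solution A + B k and matching boundaries gives v_k = k (44 − k). Substituting k = 32: v_32 = 32 · 12 = 384.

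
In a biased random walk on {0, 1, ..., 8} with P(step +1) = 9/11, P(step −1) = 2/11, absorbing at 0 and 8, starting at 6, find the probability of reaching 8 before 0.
P(hit 8 before 0) = (1 − (2/9)^6) / (1 − (2/9)^8) = 558981/559045

Let u_k denote P(reach 8 before 0 | start at k). Boundary: u_0 = 0, u_8 = 1. Recurrence: u_k = 9/11·u_{k+1} + 2/11·u_{k-1} for 1 ≤ k ≤ 7. Try u_k = A + B·r^k with r = q/p = (2/11)/(9/11) = 2/9. Substitution satisfies the recurrence; boundary conditions give:
  u_k = (1 − r^k) / (1 − r^N) = (1 − (2/9)^6) / (1 − (2/9)^8) = 558981/559045.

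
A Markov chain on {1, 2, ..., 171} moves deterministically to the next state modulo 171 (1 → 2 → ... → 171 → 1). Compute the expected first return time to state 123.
E[T_123 | X_0 = 123] = 171

The chain cycles deterministically, so starting at state 123 it returns in exactly 171 steps. Equivalently, the stationary distribution is uniform π_j = 1/171 for every state j, so by Kac's formula E[T_123] = 1/π_123 = 171.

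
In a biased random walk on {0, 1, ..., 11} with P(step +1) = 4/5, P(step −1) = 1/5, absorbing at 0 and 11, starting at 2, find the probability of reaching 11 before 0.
P(hit 11 before 0) = (1 − (1/4)^2) / (1 − (1/4)^11) = 1310720/1398101

Let u_k denote P(reach 11 before 0 | start at k). Boundary: u_0 = 0, u_11 = 1. Recurrence: u_k = 4/5·u_{k+1} + 1/5·u_{k-1} for 1 ≤ k ≤ 10. Try u_k = A + B·r^k with r = q/p = (1/5)/(4/5) = 1/4. Substitution satisfies the recurrence; boundary conditions give:
  u_k = (1 − r^k) / (1 − r^N) = (1 − (1/4)^2) / (1 − (1/4)^11) = 1310720/1398101.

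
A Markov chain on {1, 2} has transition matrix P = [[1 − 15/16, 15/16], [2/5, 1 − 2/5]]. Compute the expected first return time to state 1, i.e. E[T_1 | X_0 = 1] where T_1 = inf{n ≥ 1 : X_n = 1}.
E[T_1 | X_0 = 1] = 1/π_1 = 107/32

For an irreducible recurrent Markov chain with stationary distribution π, E[T_i | X_0 = i] = 1/π_i (Kac's formula). Here π_1 = (2/5)/(15/16 + 2/5) = (2/5)/(107/80) = 32/107, so E[T_1 | X_0 = 1] = 1/π_1 = (15/16 + 2/5)/(2/5) = (107/80)/(2/5) = 107/32.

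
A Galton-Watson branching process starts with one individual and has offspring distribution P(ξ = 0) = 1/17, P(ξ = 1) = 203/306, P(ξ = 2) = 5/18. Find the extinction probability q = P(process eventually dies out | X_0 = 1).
q = 18/85

The pgf is f(s) = 1/17 + 203/306·s + 5/18·s². The extinction probability q is the smallest fixed point of f in [0, 1]. Setting s = f(s):
  5/18·s² + (203/306 − 1)·s + 1/17 = 0
  5/18·s² − (1/17 + 5/18)·s + 1/17 = 0
which factors as (s − 1)·(5/18·s − 1/17) = 0, giving roots s = 1 and s = (1/17)/(5/18) = 18/85.
Mean offspring μ = 203/306 + 2·5/18 = 373/306 > 1 (supercritical), so q < 1. The extinction probability is the smaller root: q = (1/17)/(5/18) = 18/85.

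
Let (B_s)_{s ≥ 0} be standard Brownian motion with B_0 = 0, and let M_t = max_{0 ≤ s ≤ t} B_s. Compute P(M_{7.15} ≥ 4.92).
P(M_{7.15} ≥ 4.92) = 2·P(B_{7.15} ≥ 4.92) = 2(1 − Φ(4.92/√7.15)) ≈ 0.0658

By the reflection principle for Brownian motion, P(M_t ≥ a) = 2 · P(B_t ≥ a) for a ≥ 0. Since B_t ~ N(0, t), P(B_t ≥ 4.92) = 1 − Φ(4.92/√t) = 1 − Φ(4.92/√7.15) = 1 − Φ(1.8400). So
  P(M_{7.15} ≥ 4.92) = 2(1 − Φ(1.8400)) ≈ 0.0658.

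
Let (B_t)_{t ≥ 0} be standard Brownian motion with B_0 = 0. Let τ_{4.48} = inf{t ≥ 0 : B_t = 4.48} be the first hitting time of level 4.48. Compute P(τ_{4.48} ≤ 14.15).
P(τ_{4.48} ≤ 14.15) = 2(1 − Φ(4.48/√14.15)) = 2(1 − Φ(1.1910)) ≈ 0.2337

By the reflection principle for standard BM, P(τ_b ≤ t) = 2 · P(B_t ≥ b). Since B_t ~ N(0, t), P(B_t ≥ 4.48) = 1 − Φ(4.48/√t) = 1 − Φ(4.48/√14.15) = 1 − Φ(1.1910) ≈ 0.11683. Doubling: P(τ_{4.48} ≤ 14.15) ≈ 2 · 0.11683 = 0.23366 ≈ 0.2337.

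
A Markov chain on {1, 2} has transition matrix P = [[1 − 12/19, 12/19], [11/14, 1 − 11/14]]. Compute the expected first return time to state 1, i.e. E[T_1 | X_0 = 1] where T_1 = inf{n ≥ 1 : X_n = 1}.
E[T_1 | X_0 = 1] = 1/π_1 = 377/209

For an irreducible recurrent Markov chain with stationary distribution π, E[T_i | X_0 = i] = 1/π_i (Kac's formula). Here π_1 = (11/14)/(12/19 + 11/14) = (11/14)/(377/266) = 209/377, so E[T_1 | X_0 = 1] = 1/π_1 = (12/19 + 11/14)/(11/14) = (377/266)/(11/14) = 377/209.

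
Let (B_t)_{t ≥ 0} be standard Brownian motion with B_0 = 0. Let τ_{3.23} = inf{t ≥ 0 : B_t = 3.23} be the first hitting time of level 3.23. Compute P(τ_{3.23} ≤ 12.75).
P(τ_{3.23} ≤ 12.75) = 2(1 − Φ(3.23/√12.75)) = 2(1 − Φ(0.9046)) ≈ 0.3657

By the reflection principle for standard BM, P(τ_b ≤ t) = 2 · P(B_t ≥ b). Since B_t ~ N(0, t), P(B_t ≥ 3.23) = 1 − Φ(3.23/√t) = 1 − Φ(3.23/√12.75) = 1 − Φ(0.9046) ≈ 0.18284. Doubling: P(τ_{3.23} ≤ 12.75) ≈ 2 · 0.18284 = 0.36568 ≈ 0.3657.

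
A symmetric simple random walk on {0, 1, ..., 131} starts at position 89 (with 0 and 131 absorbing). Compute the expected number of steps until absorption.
E[τ | X_0 = 89] = 3738

Let v_k = E[τ | X_0 = k]. Boundary: v_0 = v_131 = 0. Recurrence: v_k = 1 + (v_{k-1} + v_{k+1})/2 for 1 ≤ k ≤ 130. The particular solution to v_k − (v_{k-1} + v_{k+1})/2 = 1 is v_k = −k^2. Adding homogeneous solution A + B k and matching boundaries gives v_k = k (131 − k). Substituting k = 89: v_89 = 89 · 42 = 3738.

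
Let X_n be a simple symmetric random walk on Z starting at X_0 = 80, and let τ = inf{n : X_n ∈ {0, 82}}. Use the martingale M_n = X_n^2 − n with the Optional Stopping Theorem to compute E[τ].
E[τ] = 160

M_n = X_n^2 − n is a martingale (since E[X_{n+1}^2 | F_n] = X_n^2 + 1). By OST (τ has finite mean in a bounded region), E[M_τ] = E[M_0] = X_0^2 − 0 = 80^2 = 6400. Also E[M_τ] = E[X_τ^2] − E[τ]. The walk exits at 0 or 82, with P(hit 82 first) = 80/82, so E[X_τ^2] = 82^2 · 80/82 + 0 = 6560. Thus E[τ] = E[X_τ^2] − E[M_τ] = 6560 − 6400 = 160 = 80(82 − 80) = 160.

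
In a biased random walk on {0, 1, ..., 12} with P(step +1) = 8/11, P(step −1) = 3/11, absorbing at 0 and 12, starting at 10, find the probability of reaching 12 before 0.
P(hit 12 before 0) = (1 − (3/8)^10) / (1 − (3/8)^12) = 1249376320/1249435369

Let u_k denote P(reach 12 before 0 | start at k). Boundary: u_0 = 0, u_12 = 1. Recurrence: u_k = 8/11·u_{k+1} + 3/11·u_{k-1} for 1 ≤ k ≤ 11. Try u_k = A + B·r^k with r = q/p = (3/11)/(8/11) = 3/8. Substitution satisfies the recurrence; boundary conditions give:
  u_k = (1 − r^k) / (1 − r^N) = (1 − (3/8)^10) / (1 − (3/8)^12) = 1249376320/1249435369.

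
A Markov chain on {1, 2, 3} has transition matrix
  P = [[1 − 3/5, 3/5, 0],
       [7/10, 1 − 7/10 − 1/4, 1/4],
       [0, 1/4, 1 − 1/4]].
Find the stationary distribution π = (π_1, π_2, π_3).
π = (7/19, 6/19, 6/19)

This is a birth-death chain on three states, which satisfies detailed balance: π_1 · P_{12} = π_2 · P_{21} and π_2 · P_{23} = π_3 · P_{32}.
From π_1 · 3/5 = π_2 · 7/10: π_2/π_1 = (3/5)/(7/10) = 6/7.
From π_2 · 1/4 = π_3 · 1/4: π_3/π_2 = (1/4)/(1/4) = 1.
Take π_1 proportional to 1; then unnormalized π = (1, 6/7, 6/7). Normalize by dividing by the sum 19/7:
  π = (7/19, 6/19, 6/19).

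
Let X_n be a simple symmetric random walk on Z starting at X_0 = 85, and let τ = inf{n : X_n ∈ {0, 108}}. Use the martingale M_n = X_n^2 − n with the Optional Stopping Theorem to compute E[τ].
E[τ] = 1955

M_n = X_n^2 − n is a martingale (since E[X_{n+1}^2 | F_n] = X_n^2 + 1). By OST (τ has finite mean in a bounded region), E[M_τ] = E[M_0] = X_0^2 − 0 = 85^2 = 7225. Also E[M_τ] = E[X_τ^2] − E[τ]. The walk exits at 0 or 108, with P(hit 108 first) = 85/108, so E[X_τ^2] = 108^2 · 85/108 + 0 = 9180. Thus E[τ] = E[X_τ^2] − E[M_τ] = 9180 − 7225 = 1955 = 85(108 − 85) = 1955.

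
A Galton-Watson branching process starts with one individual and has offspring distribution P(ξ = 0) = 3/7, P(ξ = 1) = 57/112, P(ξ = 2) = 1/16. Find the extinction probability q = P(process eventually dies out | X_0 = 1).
q = 1

Mean offspring μ = 0·3/7 + 1·57/112 + 2·1/16 = 71/112 ≤ 1. For μ ≤ 1 with offspring not concentrated at 1, the Galton-Watson process goes extinct almost surely, so q = 1.
(Algebraic check: The pgf is f(s) = 3/7 + 57/112·s + 1/16·s². The extinction probability q is the smallest fixed point of f in [0, 1]. Setting s = f(s):
  1/16·s² + (57/112 − 1)·s + 3/7 = 0
  1/16·s² − (3/7 + 1/16)·s + 3/7 = 0
which factors as (s − 1)·(1/16·s − 3/7) = 0, giving roots s = 1 and s = (3/7)/(1/16) = 48/7. Since 48/7 ≥ 1, the smallest root in [0, 1] is s = 1.)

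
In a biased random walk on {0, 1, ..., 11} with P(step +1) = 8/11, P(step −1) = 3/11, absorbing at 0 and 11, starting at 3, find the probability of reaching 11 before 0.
P(hit 11 before 0) = (1 − (3/8)^3) / (1 − (3/8)^11) = 1627389952/1717951489

Let u_k denote P(reach 11 before 0 | start at k). Boundary: u_0 = 0, u_11 = 1. Recurrence: u_k = 8/11·u_{k+1} + 3/11·u_{k-1} for 1 ≤ k ≤ 10. Try u_k = A + B·r^k with r = q/p = (3/11)/(8/11) = 3/8. Substitution satisfies the recurrence; boundary conditions give:
  u_k = (1 − r^k) / (1 − r^N) = (1 − (3/8)^3) / (1 − (3/8)^11) = 1627389952/1717951489.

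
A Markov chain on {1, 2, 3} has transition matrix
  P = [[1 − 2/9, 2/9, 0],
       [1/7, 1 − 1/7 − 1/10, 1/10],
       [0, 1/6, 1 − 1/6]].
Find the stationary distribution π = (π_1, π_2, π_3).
π = (45/157, 70/157, 42/157)

This is a birth-death chain on three states, which satisfies detailed balance: π_1 · P_{12} = π_2 · P_{21} and π_2 · P_{23} = π_3 · P_{32}.
From π_1 · 2/9 = π_2 · 1/7: π_2/π_1 = (2/9)/(1/7) = 14/9.
From π_2 · 1/10 = π_3 · 1/6: π_3/π_2 = (1/10)/(1/6) = 3/5.
Take π_1 proportional to 1; then unnormalized π = (1, 14/9, 14/15). Normalize by dividing by the sum 157/45:
  π = (45/157, 70/157, 42/157).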